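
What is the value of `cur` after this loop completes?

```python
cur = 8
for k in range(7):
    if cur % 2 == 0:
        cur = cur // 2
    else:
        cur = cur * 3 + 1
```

Collatz-style transformation from 8
`cur` takes the values: 8 → 4 → 2 → 1 → 4 → 2 → 1 → 4

Answer: 4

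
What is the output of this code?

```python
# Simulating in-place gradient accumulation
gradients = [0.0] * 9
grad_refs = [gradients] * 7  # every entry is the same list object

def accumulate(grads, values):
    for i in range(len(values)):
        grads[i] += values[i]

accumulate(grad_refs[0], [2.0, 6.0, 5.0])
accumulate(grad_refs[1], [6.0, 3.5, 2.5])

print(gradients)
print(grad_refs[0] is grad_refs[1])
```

Key concept: gradient accumulation aliasing.
Step by step:
`gradients = [0.0] * 9` → gradients = [0.0, 0.0, 0.0, 0.0, 0.0, 0.0, 0.0, 0.0, 0.0]
`grad_refs = [gradients] * 7` → grad_refs = [[0.0, 0.0, 0.0, 0.0, 0.0, 0.0, 0.0, 0.0, 0.0], [0.0, 0.0, 0.0, 0.0, 0.0, 0.0, 0.0, 0.0, 0.0], [0.0, 0.0, 0.0, 0.0, 0.0, 0.0, 0.0, 0.0, 0.0], [0.0, 0.0, 0.0, 0.0, 0.0, 0.0, 0.0, 0.0, 0.0], [0.0, 0.0, 0.0, 0.0, 0.0, 0.0, 0.0, 0.0, 0.0], [0.0, 0.0, 0.0, 0.0, 0.0, 0.0, 0.0, 0.0, 0.0], [0.0, 0.0, 0.0, 0.0, 0.0, 0.0, 0.0, 0.0, 0.0]]
`accumulate(grad_refs[0], [2.0, 6.0, 5.0])` → gradients = [2.0, 6.0, 5.0, 0.0, 0.0, 0.0, 0.0, 0.0, 0.0]; grad_refs = [[2.0, 6.0, 5.0, 0.0, 0.0, 0.0, 0.0, 0.0, 0.0], [2.0, 6.0, 5.0, 0.0, 0.0, 0.0, 0.0, 0.0, 0.0], [2.0, 6.0, 5.0, 0.0, 0.0, 0.0, 0.0, 0.0, 0.0], [2.0, 6.0, 5.0, 0.0, 0.0, 0.0, 0.0, 0.0, 0.0], [2.0, 6.0, 5.0, 0.0, 0.0, 0.0, 0.0, 0.0, 0.0], [2.0, 6.0, 5.0, 0.0, 0.0, 0.0, 0.0, 0.0, 0.0], [2.0, 6.0, 5.0, 0.0, 0.0, 0.0, 0.0, 0.0, 0.0]]
`accumulate(grad_refs[1], [6.0, 3.5, 2.5])` → gradients = [8.0, 9.5, 7.5, 0.0, 0.0, 0.0, 0.0, 0.0, 0.0]; grad_refs = [[8.0, 9.5, 7.5, 0.0, 0.0, 0.0, 0.0, 0.0, 0.0], [8.0, 9.5, 7.5, 0.0, 0.0, 0.0, 0.0, 0.0, 0.0], [8.0, 9.5, 7.5, 0.0, 0.0, 0.0, 0.0, 0.0, 0.0], [8.0, 9.5, 7.5, 0.0, 0.0, 0.0, 0.0, 0.0, 0.0], [8.0, 9.5, 7.5, 0.0, 0.0, 0.0, 0.0, 0.0, 0.0], [8.0, 9.5, 7.5, 0.0, 0.0, 0.0, 0.0, 0.0, 0.0], [8.0, 9.5, 7.5, 0.0, 0.0, 0.0, 0.0, 0.0, 0.0]]
`print(gradients)` → prints [8.0, 9.5, 7.5, 0.0, 0.0, 0.0, 0.0, 0.0, 0.0]
`print(grad_refs[0] is grad_refs[1])` → prints True

Answer:
[8.0, 9.5, 7.5, 0.0, 0.0, 0.0, 0.0, 0.0, 0.0]
True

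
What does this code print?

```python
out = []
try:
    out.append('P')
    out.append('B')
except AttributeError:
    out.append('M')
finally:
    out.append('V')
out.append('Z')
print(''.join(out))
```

Execution trace: 'P' (try body) → 'B' (try body, no exception) → 'V' (finally) → 'Z' (after the try/except). Output: PBVZ

Answer: PBVZ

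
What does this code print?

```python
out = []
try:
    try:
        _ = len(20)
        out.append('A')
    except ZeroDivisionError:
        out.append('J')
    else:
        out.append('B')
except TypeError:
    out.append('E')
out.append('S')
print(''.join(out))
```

Execution trace: 'E' (outer except TypeError) → 'S' (after the try/except). Output: ES

Answer: ES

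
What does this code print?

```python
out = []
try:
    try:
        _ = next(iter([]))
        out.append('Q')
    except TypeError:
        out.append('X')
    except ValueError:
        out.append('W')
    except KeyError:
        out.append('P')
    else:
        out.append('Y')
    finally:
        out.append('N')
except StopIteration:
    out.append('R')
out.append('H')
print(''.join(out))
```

Execution trace: 'N' (finally) → 'R' (outer except StopIteration) → 'H' (after the try/except). Output: NRH

Answer: NRH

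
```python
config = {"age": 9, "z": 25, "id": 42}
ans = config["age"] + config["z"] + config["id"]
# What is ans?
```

Trace:
`config = {"age": 9, "z": 25, "id": 42}` → config = {'age': 9, 'z': 25, 'id': 42}
`ans = config["age"] + config["z"] + config["id"]` → ans = 76
So ans = 76

Answer: 76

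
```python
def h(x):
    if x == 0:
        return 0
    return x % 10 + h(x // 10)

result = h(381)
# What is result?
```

Sum of digits of 381: 1 + 8 + 3 = 12

Answer: 12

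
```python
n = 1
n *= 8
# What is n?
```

Trace:
`n = 1` → n = 1
`n *= 8` → n = 8
So n = 8

Answer: 8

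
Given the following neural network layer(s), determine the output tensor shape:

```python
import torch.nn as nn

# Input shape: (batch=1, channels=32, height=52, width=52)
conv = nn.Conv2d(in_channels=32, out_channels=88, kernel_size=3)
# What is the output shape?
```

Input: (1, 32, 52, 52) -> Output: (1, 88, 50, 50)

Answer: (1, 88, 50, 50)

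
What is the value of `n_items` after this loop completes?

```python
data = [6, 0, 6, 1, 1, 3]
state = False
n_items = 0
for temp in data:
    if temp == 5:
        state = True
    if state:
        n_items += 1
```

Count elements after first 5 in [6, 0, 6, 1, 1, 3]
`n_items` takes the values: 0

Answer: 0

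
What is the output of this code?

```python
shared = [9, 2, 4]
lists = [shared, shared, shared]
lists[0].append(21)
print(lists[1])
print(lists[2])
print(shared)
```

Key concept: list of same reference.
Step by step:
`shared = [9, 2, 4]` → shared = [9, 2, 4]
`lists = [shared, shared, shared]` → lists = [[9, 2, 4], [9, 2, 4], [9, 2, 4]]
`lists[0].append(21)` → shared = [9, 2, 4, 21]; lists = [[9, 2, 4, 21], [9, 2, 4, 21], [9, 2, 4, 21]]
`print(lists[1])` → prints [9, 2, 4, 21]
`print(lists[2])` → prints [9, 2, 4, 21]
`print(shared)` → prints [9, 2, 4, 21]

Answer:
[9, 2, 4, 21]
[9, 2, 4, 21]
[9, 2, 4, 21]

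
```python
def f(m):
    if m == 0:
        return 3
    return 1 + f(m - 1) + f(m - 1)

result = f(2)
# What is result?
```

f(m) = 1 + 2·f(m-1), f(0)=3. Closed form: (3+1)·2^2 - 1 = 15.

Answer: 15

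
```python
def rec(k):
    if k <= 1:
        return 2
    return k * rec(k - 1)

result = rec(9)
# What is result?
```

rec(9) = 9 * 8 * 7 * 6 * 5 * 4 * 3 * 2 * 2 = 725760

Answer: 725760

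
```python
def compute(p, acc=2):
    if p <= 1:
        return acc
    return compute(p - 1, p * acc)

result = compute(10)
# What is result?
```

Accumulator trace (n, acc): (10, 2) -> (9, 20) -> (8, 180) -> (7, 1440) -> (6, 10080) -> (5, 60480) -> (4, 302400) -> (3, 1209600) -> (2, 3628800) -> (1, 7257600) -> return 7257600

Answer: 7257600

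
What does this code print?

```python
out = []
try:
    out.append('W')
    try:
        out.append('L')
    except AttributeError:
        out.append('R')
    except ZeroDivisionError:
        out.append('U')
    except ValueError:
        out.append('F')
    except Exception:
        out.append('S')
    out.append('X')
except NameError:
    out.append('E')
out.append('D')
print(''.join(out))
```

Execution trace: 'W' (try body) → 'L' (inner try body, no exception) → 'X' (try body, no exception) → 'D' (after the try/except). Output: WLXD

Answer: WLXD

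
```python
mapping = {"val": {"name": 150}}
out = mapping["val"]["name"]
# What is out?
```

Trace:
`mapping = {"val": {"name": 150}}` → mapping = {'val': {'name': 150}}
`out = mapping["val"]["name"]` → out = 150
So out = 150

Answer: 150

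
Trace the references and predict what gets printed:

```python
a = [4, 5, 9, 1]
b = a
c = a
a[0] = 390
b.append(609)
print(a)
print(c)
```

Key concept: multiple aliases.
Step by step:
`a = [4, 5, 9, 1]` → a = [4, 5, 9, 1]
`b = a` → b = [4, 5, 9, 1] (same object as a)
`c = a` → c = [4, 5, 9, 1] (same object as a, b)
`a[0] = 390` → a = [390, 5, 9, 1] (same object as b, c); b = [390, 5, 9, 1] (same object as a, c); c = [390, 5, 9, 1] (same object as a, b)
`b.append(609)` → a = [390, 5, 9, 1, 609] (same object as b, c); b = [390, 5, 9, 1, 609] (same object as a, c); c = [390, 5, 9, 1, 609] (same object as a, b)
`print(a)` → prints [390, 5, 9, 1, 609]
`print(c)` → prints [390, 5, 9, 1, 609]

Answer:
[390, 5, 9, 1, 609]
[390, 5, 9, 1, 609]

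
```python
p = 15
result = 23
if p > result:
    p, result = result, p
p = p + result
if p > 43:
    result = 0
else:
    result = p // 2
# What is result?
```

Trace:
`p = 15` → p = 15
`result = 23` → result = 23
`if p > result: ...` → p > result is False → no variable changes
`p = p + result` → p = 38
`if p > 43: ...` → p > 43 is False, take else branch → result = 19
So result = 19

Answer: 19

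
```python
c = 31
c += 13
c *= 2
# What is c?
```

Trace:
`c = 31` → c = 31
`c += 13` → c = 44
`c *= 2` → c = 88
So c = 88

Answer: 88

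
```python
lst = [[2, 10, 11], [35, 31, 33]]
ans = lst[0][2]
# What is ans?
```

Trace:
`lst = [[2, 10, 11], [35, 31, 33]]` → lst = [[2, 10, 11], [35, 31, 33]]
`ans = lst[0][2]` → ans = 11
So ans = 11

Answer: 11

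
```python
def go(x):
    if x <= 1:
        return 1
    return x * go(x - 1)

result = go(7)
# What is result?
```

go(7) = 7 * 6 * 5 * 4 * 3 * 2 * 1 = 5040

Answer: 5040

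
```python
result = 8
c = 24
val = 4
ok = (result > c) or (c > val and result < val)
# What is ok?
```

Trace:
`result = 8` → result = 8
`c = 24` → c = 24
`val = 4` → val = 4
`ok = (result > c) or (c > val and result < val)` → ok = False
So ok = False

Answer: False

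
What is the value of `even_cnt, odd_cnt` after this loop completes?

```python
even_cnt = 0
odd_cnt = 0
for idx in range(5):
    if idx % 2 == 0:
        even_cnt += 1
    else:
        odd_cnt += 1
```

Count evens and odds in range(5)
`even_cnt, odd_cnt` takes the values: (0, 0) → (1, 0) → (1, 1) → (2, 1) → (2, 2) → (3, 2)

Answer: 3, 2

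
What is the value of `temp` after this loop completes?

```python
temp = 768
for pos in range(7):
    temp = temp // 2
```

Halve 7 times: 768 // 2^7 = 6
`temp` takes the values: 768 → 384 → 192 → 96 → 48 → 24 → 12 → 6

Answer: 6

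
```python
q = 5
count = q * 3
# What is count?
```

Trace:
`q = 5` → q = 5
`count = q * 3` → count = 15
So count = 15

Answer: 15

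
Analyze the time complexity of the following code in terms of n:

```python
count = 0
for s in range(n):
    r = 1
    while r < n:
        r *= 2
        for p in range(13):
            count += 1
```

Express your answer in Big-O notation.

Each loop level contributes: n × log n × 1. Multiplying the contributions gives O(n log n).

Answer: O(n log n)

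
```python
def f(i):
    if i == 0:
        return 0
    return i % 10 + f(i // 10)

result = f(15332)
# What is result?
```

Sum of digits of 15332: 2 + 3 + 3 + 5 + 1 = 14

Answer: 14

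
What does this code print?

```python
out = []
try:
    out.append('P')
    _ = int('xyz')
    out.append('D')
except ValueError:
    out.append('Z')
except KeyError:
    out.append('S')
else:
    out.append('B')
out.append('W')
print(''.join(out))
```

Execution trace: 'P' (try body) → 'Z' (except ValueError) → 'W' (after the try/except). Output: PZW

Answer: PZW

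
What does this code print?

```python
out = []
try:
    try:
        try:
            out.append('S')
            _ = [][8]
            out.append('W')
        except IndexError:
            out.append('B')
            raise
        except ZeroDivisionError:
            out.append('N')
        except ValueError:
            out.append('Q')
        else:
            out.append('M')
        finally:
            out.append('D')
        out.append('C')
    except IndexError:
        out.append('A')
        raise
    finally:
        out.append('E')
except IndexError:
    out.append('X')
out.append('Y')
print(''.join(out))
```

Execution trace: 'S' (inner try body) → 'B' (inner except IndexError) → 'D' (inner finally) → 'A' (except IndexError) → 'E' (finally) → 'X' (outer except IndexError) → 'Y' (after the try/except). Output: SBDAEXY

Answer: SBDAEXY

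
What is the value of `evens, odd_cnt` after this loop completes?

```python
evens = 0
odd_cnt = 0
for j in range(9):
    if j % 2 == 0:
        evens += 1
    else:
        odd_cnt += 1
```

Count evens and odds in range(9)
`evens, odd_cnt` takes the values: (0, 0) → (1, 0) → (1, 1) → (2, 1) → (2, 2) → (3, 2) → (3, 3) → (4, 3) → (4, 4) → (5, 4)

Answer: 5, 4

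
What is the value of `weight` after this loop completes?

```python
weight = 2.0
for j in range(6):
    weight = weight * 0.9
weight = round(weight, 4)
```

Exponential decay: 2.0 * 0.9^6
`weight` takes the values: 2.0 → 1.8 → 1.62 → 1.458 → 1.3122 → 1.18098 → 1.062882 → 1.0629

Answer: 1.0629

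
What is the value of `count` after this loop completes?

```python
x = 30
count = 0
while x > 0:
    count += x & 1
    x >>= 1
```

Count set bits in 30 (binary: 0b11110)
`count` takes the values: 0 → 1 → 2 → 3 → 4

Answer: 4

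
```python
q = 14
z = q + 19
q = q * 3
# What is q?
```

Trace:
`q = 14` → q = 14
`z = q + 19` → z = 33
`q = q * 3` → q = 42
So q = 42

Answer: 42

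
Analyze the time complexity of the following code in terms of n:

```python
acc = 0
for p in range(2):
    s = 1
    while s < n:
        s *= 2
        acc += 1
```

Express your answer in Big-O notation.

Each loop level contributes: 1 × log n. Multiplying the contributions gives O(log n).

Answer: O(log n)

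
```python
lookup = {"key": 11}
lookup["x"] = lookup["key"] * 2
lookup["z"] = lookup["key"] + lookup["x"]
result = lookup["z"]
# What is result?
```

Trace:
`lookup = {"key": 11}` → lookup = {'key': 11}
`lookup["x"] = lookup["key"] * 2` → lookup = {'key': 11, 'x': 22}
`lookup["z"] = lookup["key"] + lookup["x"]` → lookup = {'key': 11, 'x': 22, 'z': 33}
`result = lookup["z"]` → result = 33
So result = 33

Answer: 33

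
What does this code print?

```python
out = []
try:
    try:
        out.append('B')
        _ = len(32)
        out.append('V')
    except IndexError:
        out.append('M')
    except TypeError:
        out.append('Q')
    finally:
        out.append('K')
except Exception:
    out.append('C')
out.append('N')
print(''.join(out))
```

Execution trace: 'B' (inner try body) → 'Q' (inner except TypeError) → 'K' (inner finally) → 'N' (after the try/except). Output: BQKN

Answer: BQKN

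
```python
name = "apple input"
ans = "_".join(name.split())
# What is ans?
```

Trace:
`name = "apple input"` → name = 'apple input'
`ans = "_".join(name.split())` → ans = 'apple_input'
So ans = 'apple_input'

Answer: 'apple_input'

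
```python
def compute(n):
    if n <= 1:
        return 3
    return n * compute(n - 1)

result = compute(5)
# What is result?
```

compute(5) = 5 * 4 * 3 * 2 * 3 = 360

Answer: 360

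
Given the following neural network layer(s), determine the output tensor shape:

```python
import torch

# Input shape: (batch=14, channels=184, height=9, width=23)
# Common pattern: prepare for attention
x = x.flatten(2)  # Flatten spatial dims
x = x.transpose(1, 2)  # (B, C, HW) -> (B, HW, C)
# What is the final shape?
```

Input: (14, 184, 9, 23) -> after flatten(2): (14, 184, 207) -> Output: (14, 207, 184)

Answer: (14, 207, 184)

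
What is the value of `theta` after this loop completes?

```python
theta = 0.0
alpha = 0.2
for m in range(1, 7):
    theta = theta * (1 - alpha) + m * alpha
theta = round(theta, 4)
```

Moving average with lr=0.2
`theta` takes the values: 0.0 → 0.2 → 0.56 → 1.048 → 1.6384 → 2.31072 → 3.048576 → 3.0486

Answer: 3.0486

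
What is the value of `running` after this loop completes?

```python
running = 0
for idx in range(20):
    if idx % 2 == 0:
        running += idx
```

Sum of even numbers 0 to 19
`running` takes the values: 0 → 2 → 6 → 12 → 20 → 30 → 42 → 56 → 72 → 90

Answer: 90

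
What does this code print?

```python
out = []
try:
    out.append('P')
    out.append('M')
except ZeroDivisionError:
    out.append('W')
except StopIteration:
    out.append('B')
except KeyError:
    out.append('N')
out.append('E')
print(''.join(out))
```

Execution trace: 'P' (try body) → 'M' (try body, no exception) → 'E' (after the try/except). Output: PME

Answer: PME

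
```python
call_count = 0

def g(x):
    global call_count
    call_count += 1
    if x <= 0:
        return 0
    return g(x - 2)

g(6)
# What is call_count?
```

Linear recursion stepping by 2: 4 calls from x=6 down to ≤0.

Answer: 4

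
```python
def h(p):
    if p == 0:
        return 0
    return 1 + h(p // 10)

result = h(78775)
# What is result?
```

Count of digits of 78775: 5

Answer: 5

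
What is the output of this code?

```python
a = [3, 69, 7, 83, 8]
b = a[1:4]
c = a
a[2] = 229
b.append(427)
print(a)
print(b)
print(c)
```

Key concept: slice vs alias.
Step by step:
`a = [3, 69, 7, 83, 8]` → a = [3, 69, 7, 83, 8]
`b = a[1:4]` → b = [69, 7, 83]
`c = a` → c = [3, 69, 7, 83, 8] (same object as a)
`a[2] = 229` → a = [3, 69, 229, 83, 8] (same object as c); c = [3, 69, 229, 83, 8] (same object as a)
`b.append(427)` → b = [69, 7, 83, 427]
`print(a)` → prints [3, 69, 229, 83, 8]
`print(b)` → prints [69, 7, 83, 427]
`print(c)` → prints [3, 69, 229, 83, 8]

Answer:
[3, 69, 229, 83, 8]
[69, 7, 83, 427]
[3, 69, 229, 83, 8]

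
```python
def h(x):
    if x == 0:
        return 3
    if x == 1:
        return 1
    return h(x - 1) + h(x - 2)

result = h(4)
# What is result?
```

Build up from base cases: h(0)=3, h(1)=1, h(2)=4, h(3)=5, h(4)=9

Answer: 9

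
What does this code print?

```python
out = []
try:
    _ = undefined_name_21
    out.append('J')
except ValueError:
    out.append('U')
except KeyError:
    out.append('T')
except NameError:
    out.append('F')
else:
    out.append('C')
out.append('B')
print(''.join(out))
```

Execution trace: 'F' (except NameError) → 'B' (after the try/except). Output: FB

Answer: FB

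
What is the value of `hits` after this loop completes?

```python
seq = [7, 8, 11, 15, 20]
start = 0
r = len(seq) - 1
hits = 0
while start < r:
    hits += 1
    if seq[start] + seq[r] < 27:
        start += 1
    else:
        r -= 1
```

Steps to find pair summing to 27
`hits` takes the values: 0 → 1 → 2 → 3 → 4

Answer: 4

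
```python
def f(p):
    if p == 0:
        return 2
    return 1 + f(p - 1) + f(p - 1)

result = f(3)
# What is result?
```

f(p) = 1 + 2·f(p-1), f(0)=2. Closed form: (2+1)·2^3 - 1 = 23.

Answer: 23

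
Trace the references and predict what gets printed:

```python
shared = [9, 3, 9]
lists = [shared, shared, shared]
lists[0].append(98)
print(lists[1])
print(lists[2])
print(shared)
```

Key concept: list of same reference.
Step by step:
`shared = [9, 3, 9]` → shared = [9, 3, 9]
`lists = [shared, shared, shared]` → lists = [[9, 3, 9], [9, 3, 9], [9, 3, 9]]
`lists[0].append(98)` → shared = [9, 3, 9, 98]; lists = [[9, 3, 9, 98], [9, 3, 9, 98], [9, 3, 9, 98]]
`print(lists[1])` → prints [9, 3, 9, 98]
`print(lists[2])` → prints [9, 3, 9, 98]
`print(shared)` → prints [9, 3, 9, 98]

Answer:
[9, 3, 9, 98]
[9, 3, 9, 98]
[9, 3, 9, 98]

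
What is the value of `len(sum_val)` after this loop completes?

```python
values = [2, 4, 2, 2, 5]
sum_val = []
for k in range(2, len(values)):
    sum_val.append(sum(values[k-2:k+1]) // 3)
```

Number of 3-element averages
`sum_val` takes the values: [] → [2] → [2, 2] → [2, 2, 3]
So `len(sum_val)` = 3

Answer: 3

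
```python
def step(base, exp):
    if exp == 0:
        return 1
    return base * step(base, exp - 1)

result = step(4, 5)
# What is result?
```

step(4, 5) = 4 * 4 * 4 * 4 * 4 = 1024

Answer: 1024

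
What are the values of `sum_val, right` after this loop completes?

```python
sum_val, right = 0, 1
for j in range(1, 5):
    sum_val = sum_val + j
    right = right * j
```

Sum and factorial of 1 to 4
`sum_val, right` takes the values: (0, 1) → (1, 1) → (3, 1) → (3, 2) → (6, 2) → (6, 6) → (10, 6) → (10, 24)

Answer: 10, 24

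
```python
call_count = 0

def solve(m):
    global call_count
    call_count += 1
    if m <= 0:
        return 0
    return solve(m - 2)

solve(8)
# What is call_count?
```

Linear recursion stepping by 2: 5 calls from m=8 down to ≤0.

Answer: 5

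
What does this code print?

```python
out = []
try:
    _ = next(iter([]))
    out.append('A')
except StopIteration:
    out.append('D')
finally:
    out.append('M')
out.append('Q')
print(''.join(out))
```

Execution trace: 'D' (except StopIteration) → 'M' (finally) → 'Q' (after the try/except). Output: DMQ

Answer: DMQ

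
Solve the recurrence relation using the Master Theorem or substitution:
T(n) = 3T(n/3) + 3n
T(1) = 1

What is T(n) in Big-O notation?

By Master Theorem: a=3, b=3, f(n)=3n. Since log_3(3) = 1 and f(n) = Θ(n^1), Case 2 applies. T(n) = O(n log n).

Answer: O(n log n)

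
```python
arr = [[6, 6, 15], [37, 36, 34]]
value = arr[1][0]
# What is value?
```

Trace:
`arr = [[6, 6, 15], [37, 36, 34]]` → arr = [[6, 6, 15], [37, 36, 34]]
`value = arr[1][0]` → value = 37
So value = 37

Answer: 37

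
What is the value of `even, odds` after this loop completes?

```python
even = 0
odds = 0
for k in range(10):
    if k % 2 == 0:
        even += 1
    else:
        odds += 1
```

Count evens and odds in range(10)
`even, odds` takes the values: (0, 0) → (1, 0) → (1, 1) → (2, 1) → (2, 2) → (3, 2) → (3, 3) → (4, 3) → (4, 4) → (5, 4) → (5, 5)

Answer: 5, 5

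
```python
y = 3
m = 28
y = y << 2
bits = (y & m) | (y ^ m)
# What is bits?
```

Trace:
`y = 3` → y = 3
`m = 28` → m = 28
`y = y << 2` → y = 12
`bits = (y & m) | (y ^ m)` → bits = 28
So bits = 28

Answer: 28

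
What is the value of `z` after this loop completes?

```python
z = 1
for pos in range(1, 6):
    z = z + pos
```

Start at 1, add 1 through 5
`z` takes the values: 1 → 2 → 4 → 7 → 11 → 16

Answer: 16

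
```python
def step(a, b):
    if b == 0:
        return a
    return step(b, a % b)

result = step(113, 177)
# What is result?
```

step(113, 177) -> step(177, 113) -> step(113, 64) -> step(64, 49) -> step(49, 15) -> step(15, 4) -> step(4, 3) -> step(3, 1) -> step(1, 0) -> 1

Answer: 1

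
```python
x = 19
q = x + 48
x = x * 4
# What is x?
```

Trace:
`x = 19` → x = 19
`q = x + 48` → q = 67
`x = x * 4` → x = 76
So x = 76

Answer: 76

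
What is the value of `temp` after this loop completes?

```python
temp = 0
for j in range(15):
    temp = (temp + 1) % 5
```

Increment mod 5, 15 times = 0
`temp` takes the values: 0 → 1 → 2 → 3 → 4 → 0 → 1 → 2 → 3 → 4 → 0 → 1 → 2 → 3 → 4 → 0

Answer: 0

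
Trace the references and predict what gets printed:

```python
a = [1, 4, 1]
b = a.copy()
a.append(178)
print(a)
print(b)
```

Key concept: list.copy() creates independent copy.
Step by step:
`a = [1, 4, 1]` → a = [1, 4, 1]
`b = a.copy()` → b = [1, 4, 1]
`a.append(178)` → a = [1, 4, 1, 178]
`print(a)` → prints [1, 4, 1, 178]
`print(b)` → prints [1, 4, 1]

Answer:
[1, 4, 1, 178]
[1, 4, 1]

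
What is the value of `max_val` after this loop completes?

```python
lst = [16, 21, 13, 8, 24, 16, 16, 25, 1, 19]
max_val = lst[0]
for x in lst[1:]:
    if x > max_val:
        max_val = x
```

Maximum of [16, 21, 13, 8, 24, 16, 16, 25, 1, 19]
`max_val` takes the values: 16 → 21 → 24 → 25

Answer: 25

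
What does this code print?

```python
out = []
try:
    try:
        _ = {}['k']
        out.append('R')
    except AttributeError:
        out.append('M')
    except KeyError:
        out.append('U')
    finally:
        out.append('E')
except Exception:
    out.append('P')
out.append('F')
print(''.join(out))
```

Execution trace: 'U' (inner except KeyError) → 'E' (inner finally) → 'F' (after the try/except). Output: UEF

Answer: UEF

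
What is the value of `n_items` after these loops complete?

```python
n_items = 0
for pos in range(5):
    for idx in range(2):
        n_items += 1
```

5 * 2 = 10
`n_items` takes the values: 0 → 1 → 2 → 3 → 4 → 5 → 6 → 7 → 8 → 9 → 10

Answer: 10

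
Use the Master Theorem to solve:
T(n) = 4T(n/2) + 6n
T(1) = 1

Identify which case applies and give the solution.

a=4, b=2, f(n)=6n. log_2(4) = 2. Since c=1 < 2, Case 1 applies: T(n) = Θ(n^log_b(a)) = O(n^2).

Answer: O(n^2) - Case 1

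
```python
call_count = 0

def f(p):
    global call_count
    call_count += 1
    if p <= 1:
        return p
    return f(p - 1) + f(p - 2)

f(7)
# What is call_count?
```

Calls(p) = 1 + Calls(p-1) + Calls(p-2); Calls(0)=Calls(1)=1. For p=7 this gives 41.

Answer: 41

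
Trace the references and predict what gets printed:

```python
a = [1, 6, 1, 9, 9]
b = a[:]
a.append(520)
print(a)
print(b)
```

Key concept: slice [:] creates copy.
Step by step:
`a = [1, 6, 1, 9, 9]` → a = [1, 6, 1, 9, 9]
`b = a[:]` → b = [1, 6, 1, 9, 9]
`a.append(520)` → a = [1, 6, 1, 9, 9, 520]
`print(a)` → prints [1, 6, 1, 9, 9, 520]
`print(b)` → prints [1, 6, 1, 9, 9]

Answer:
[1, 6, 1, 9, 9, 520]
[1, 6, 1, 9, 9]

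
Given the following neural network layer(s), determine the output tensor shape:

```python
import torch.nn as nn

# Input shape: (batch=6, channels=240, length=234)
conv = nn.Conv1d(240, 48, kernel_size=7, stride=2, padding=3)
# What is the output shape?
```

Input: (6, 240, 234) -> Output: (6, 48, 117)

Answer: (6, 48, 117)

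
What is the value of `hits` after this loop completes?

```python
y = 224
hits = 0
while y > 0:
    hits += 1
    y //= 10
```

Count digits by repeated division by 10
`hits` takes the values: 0 → 1 → 2 → 3

Answer: 3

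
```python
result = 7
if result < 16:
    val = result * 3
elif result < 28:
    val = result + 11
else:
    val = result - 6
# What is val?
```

Trace:
`result = 7` → result = 7
`if result < 16: ...` → result < 16 is True → val = 21
So val = 21

Answer: 21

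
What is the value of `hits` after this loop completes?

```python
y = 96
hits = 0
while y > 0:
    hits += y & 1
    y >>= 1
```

Count set bits in 96 (binary: 0b1100000)
`hits` takes the values: 0 → 1 → 2

Answer: 2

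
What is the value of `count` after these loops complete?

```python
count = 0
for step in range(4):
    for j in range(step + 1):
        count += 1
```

Triangle: 1 + 2 + ... + 4
`count` takes the values: 0 → 1 → 2 → 3 → 4 → 5 → 6 → 7 → 8 → 9 → 10

Answer: 10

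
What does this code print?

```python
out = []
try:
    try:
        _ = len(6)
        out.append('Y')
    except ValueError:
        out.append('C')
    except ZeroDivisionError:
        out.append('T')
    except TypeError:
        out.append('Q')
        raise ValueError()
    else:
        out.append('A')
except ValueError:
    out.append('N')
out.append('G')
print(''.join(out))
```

Execution trace: 'Q' (inner except TypeError) → 'N' (outer except ValueError) → 'G' (after the try/except). Output: QNG

Answer: QNG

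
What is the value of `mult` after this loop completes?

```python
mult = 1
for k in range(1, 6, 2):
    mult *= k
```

Product of 1, 3, 5, ... up to 5
`mult` takes the values: 1 → 3 → 15

Answer: 15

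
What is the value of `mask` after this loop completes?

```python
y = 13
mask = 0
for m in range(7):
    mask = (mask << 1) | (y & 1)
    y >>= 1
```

Reverse lowest 7 bits of 13
`mask` takes the values: 0 → 1 → 2 → 5 → 11 → 22 → 44 → 88

Answer: 88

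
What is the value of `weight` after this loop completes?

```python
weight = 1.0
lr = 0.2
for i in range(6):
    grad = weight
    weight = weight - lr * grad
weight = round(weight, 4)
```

Gradient descent: w = 1.0 * (1 - 0.2)^6
`weight` takes the values: 1.0 → 0.8 → 0.64 → 0.512 → 0.4096 → 0.32768 → 0.262144 → 0.2621

Answer: 0.2621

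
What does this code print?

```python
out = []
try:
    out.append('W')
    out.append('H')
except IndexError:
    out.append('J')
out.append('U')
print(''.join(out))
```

Execution trace: 'W' (try body) → 'H' (try body, no exception) → 'U' (after the try/except). Output: WHU

Answer: WHU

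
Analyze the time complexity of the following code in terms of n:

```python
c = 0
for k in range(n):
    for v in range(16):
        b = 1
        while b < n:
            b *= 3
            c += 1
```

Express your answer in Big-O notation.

Each loop level contributes: n × 1 × log n. Multiplying the contributions gives O(n log n).

Answer: O(n log n)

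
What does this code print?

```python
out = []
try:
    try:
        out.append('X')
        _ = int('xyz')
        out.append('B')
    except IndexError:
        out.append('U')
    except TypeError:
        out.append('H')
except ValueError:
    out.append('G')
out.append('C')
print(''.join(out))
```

Execution trace: 'X' (try body) → 'G' (outer except ValueError) → 'C' (after the try/except). Output: XGC

Answer: XGC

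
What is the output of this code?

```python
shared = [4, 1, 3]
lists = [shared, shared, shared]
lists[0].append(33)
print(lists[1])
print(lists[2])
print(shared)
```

Key concept: list of same reference.
Step by step:
`shared = [4, 1, 3]` → shared = [4, 1, 3]
`lists = [shared, shared, shared]` → lists = [[4, 1, 3], [4, 1, 3], [4, 1, 3]]
`lists[0].append(33)` → shared = [4, 1, 3, 33]; lists = [[4, 1, 3, 33], [4, 1, 3, 33], [4, 1, 3, 33]]
`print(lists[1])` → prints [4, 1, 3, 33]
`print(lists[2])` → prints [4, 1, 3, 33]
`print(shared)` → prints [4, 1, 3, 33]

Answer:
[4, 1, 3, 33]
[4, 1, 3, 33]
[4, 1, 3, 33]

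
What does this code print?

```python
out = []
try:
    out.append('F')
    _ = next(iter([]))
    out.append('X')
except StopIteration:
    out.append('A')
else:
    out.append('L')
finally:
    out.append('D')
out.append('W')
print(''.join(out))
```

Execution trace: 'F' (try body) → 'A' (except StopIteration) → 'D' (finally) → 'W' (after the try/except). Output: FADW

Answer: FADW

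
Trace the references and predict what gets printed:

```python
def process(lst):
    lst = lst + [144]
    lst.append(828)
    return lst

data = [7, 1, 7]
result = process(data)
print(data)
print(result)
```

Key concept: rebinding parameter vs mutation.
Step by step:
`data = [7, 1, 7]` → data = [7, 1, 7]
`result = process(data)` → result = [7, 1, 7, 144, 828]
`print(data)` → prints [7, 1, 7]
`print(result)` → prints [7, 1, 7, 144, 828]

Answer:
[7, 1, 7]
[7, 1, 7, 144, 828]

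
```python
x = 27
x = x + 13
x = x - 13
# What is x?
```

Trace:
`x = 27` → x = 27
`x = x + 13` → x = 40
`x = x - 13` → x = 27
So x = 27

Answer: 27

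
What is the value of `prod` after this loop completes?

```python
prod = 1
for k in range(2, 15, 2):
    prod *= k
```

Product of even numbers 2 to 14
`prod` takes the values: 1 → 2 → 8 → 48 → 384 → 3840 → 46080 → 645120

Answer: 645120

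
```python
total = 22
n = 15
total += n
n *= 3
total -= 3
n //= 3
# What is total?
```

Trace:
`total = 22` → total = 22
`n = 15` → n = 15
`total += n` → total = 37
`n *= 3` → n = 45
`total -= 3` → total = 34
`n //= 3` → n = 15
So total = 34

Answer: 34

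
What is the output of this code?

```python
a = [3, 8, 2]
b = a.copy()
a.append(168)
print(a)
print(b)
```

Key concept: list.copy() creates independent copy.
Step by step:
`a = [3, 8, 2]` → a = [3, 8, 2]
`b = a.copy()` → b = [3, 8, 2]
`a.append(168)` → a = [3, 8, 2, 168]
`print(a)` → prints [3, 8, 2, 168]
`print(b)` → prints [3, 8, 2]

Answer:
[3, 8, 2, 168]
[3, 8, 2]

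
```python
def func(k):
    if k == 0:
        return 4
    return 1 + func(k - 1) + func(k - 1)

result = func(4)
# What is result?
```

func(k) = 1 + 2·func(k-1), func(0)=4. Closed form: (4+1)·2^4 - 1 = 79.

Answer: 79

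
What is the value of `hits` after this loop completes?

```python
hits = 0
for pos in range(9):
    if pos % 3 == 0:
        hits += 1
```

Count numbers divisible by 3 in range(9)
`hits` takes the values: 0 → 1 → 2 → 3

Answer: 3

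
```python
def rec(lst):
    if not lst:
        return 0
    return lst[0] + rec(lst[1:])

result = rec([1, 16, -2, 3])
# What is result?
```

1 + 16 + (-2) + 3 + 0 = 18

Answer: 18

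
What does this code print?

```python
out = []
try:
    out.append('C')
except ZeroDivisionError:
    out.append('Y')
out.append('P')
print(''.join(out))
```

Execution trace: 'C' (try body, no exception) → 'P' (after the try/except). Output: CP

Answer: CP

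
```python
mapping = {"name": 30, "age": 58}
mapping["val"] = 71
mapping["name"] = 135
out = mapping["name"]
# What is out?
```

Trace:
`mapping = {"name": 30, "age": 58}` → mapping = {'name': 30, 'age': 58}
`mapping["val"] = 71` → mapping = {'name': 30, 'age': 58, 'val': 71}
`mapping["name"] = 135` → mapping = {'name': 135, 'age': 58, 'val': 71}
`out = mapping["name"]` → out = 135
So out = 135

Answer: 135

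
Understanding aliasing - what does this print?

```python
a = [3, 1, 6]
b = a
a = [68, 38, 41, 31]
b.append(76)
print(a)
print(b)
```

Key concept: rebinding vs mutation: a is rebound to a new list, b still points at the original.
Step by step:
`a = [3, 1, 6]` → a = [3, 1, 6]
`b = a` → b = [3, 1, 6] (same object as a)
`a = [68, 38, 41, 31]` → a = [68, 38, 41, 31]
`b.append(76)` → b = [3, 1, 6, 76]
`print(a)` → prints [68, 38, 41, 31]
`print(b)` → prints [3, 1, 6, 76]

Answer:
[68, 38, 41, 31]
[3, 1, 6, 76]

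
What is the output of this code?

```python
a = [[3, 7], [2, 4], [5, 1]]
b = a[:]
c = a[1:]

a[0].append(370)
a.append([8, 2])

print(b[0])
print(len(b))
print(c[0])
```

Key concept: slice with nested mutation.
Step by step:
`a = [[3, 7], [2, 4], [5, 1]]` → a = [[3, 7], [2, 4], [5, 1]]
`b = a[:]` → b = [[3, 7], [2, 4], [5, 1]]
`c = a[1:]` → c = [[2, 4], [5, 1]]
`a[0].append(370)` → a = [[3, 7, 370], [2, 4], [5, 1]]; b = [[3, 7, 370], [2, 4], [5, 1]]
`a.append([8, 2])` → a = [[3, 7, 370], [2, 4], [5, 1], [8, 2]]
`print(b[0])` → prints [3, 7, 370]
`print(len(b))` → prints 3
`print(c[0])` → prints [2, 4]

Answer:
[3, 7, 370]
3
[2, 4]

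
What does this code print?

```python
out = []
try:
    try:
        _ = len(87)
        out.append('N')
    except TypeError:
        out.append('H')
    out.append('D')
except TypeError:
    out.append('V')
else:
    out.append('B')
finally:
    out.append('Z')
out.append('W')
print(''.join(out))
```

Execution trace: 'H' (inner except TypeError) → 'D' (try body, no exception) → 'B' (else) → 'Z' (finally) → 'W' (after the try/except). Output: HDBZW

Answer: HDBZW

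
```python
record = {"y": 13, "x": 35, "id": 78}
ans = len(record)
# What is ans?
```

Trace:
`record = {"y": 13, "x": 35, "id": 78}` → record = {'y': 13, 'x': 35, 'id': 78}
`ans = len(record)` → ans = 3
So ans = 3

Answer: 3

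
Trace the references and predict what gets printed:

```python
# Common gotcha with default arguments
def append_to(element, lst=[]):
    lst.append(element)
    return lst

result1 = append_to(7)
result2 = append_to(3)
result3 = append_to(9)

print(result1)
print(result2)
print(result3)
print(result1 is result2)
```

Key concept: mutable default argument gotcha.
Step by step:
`result1 = append_to(7)` → result1 = [7]
`result2 = append_to(3)` → result1 = [7, 3] (same object as result2); result2 = [7, 3] (same object as result1)
`result3 = append_to(9)` → result1 = [7, 3, 9] (same object as result2, result3); result2 = [7, 3, 9] (same object as result1, result3); result3 = [7, 3, 9] (same object as result1, result2)
`print(result1)` → prints [7, 3, 9]
`print(result2)` → prints [7, 3, 9]
`print(result3)` → prints [7, 3, 9]
`print(result1 is result2)` → prints True

Answer:
[7, 3, 9]
[7, 3, 9]
[7, 3, 9]
True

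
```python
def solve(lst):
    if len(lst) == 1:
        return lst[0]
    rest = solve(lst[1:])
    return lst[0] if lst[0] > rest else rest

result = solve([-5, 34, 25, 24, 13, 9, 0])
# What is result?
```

Recursive max over [-5, 34, 25, 24, 13, 9, 0] = 34

Answer: 34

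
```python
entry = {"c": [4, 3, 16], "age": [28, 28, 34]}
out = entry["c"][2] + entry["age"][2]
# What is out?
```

Trace:
`entry = {"c": [4, 3, 16], "age": [28, 28, 34]}` → entry = {'c': [4, 3, 16], 'age': [28, 28, 34]}
`out = entry["c"][2] + entry["age"][2]` → out = 50
So out = 50

Answer: 50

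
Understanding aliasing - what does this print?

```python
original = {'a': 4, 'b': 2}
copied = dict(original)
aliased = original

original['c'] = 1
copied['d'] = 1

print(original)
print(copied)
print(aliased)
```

Key concept: dict() creates copy, assignment creates alias.
Step by step:
`original = {'a': 4, 'b': 2}` → original = {'a': 4, 'b': 2}
`copied = dict(original)` → copied = {'a': 4, 'b': 2}
`aliased = original` → aliased = {'a': 4, 'b': 2} (same object as original)
`original['c'] = 1` → original = {'a': 4, 'b': 2, 'c': 1} (same object as aliased); aliased = {'a': 4, 'b': 2, 'c': 1} (same object as original)
`copied['d'] = 1` → copied = {'a': 4, 'b': 2, 'd': 1}
`print(original)` → prints {'a': 4, 'b': 2, 'c': 1}
`print(copied)` → prints {'a': 4, 'b': 2, 'd': 1}
`print(aliased)` → prints {'a': 4, 'b': 2, 'c': 1}

Answer:
{'a': 4, 'b': 2, 'c': 1}
{'a': 4, 'b': 2, 'd': 1}
{'a': 4, 'b': 2, 'c': 1}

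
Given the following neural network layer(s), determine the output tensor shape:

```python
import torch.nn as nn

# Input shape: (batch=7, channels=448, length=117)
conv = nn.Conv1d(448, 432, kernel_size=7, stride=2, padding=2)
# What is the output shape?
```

Input: (7, 448, 117) -> Output: (7, 432, 58)

Answer: (7, 432, 58)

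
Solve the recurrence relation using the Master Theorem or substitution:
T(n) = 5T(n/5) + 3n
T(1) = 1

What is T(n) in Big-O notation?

By Master Theorem: a=5, b=5, f(n)=3n. Since log_5(5) = 1 and f(n) = Θ(n^1), Case 2 applies. T(n) = O(n log n).

Answer: O(n log n)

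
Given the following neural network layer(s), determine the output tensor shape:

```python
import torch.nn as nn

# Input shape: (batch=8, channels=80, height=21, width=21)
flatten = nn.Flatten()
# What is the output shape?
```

Input: (8, 80, 21, 21) -> Output: (8, 35280)

Answer: (8, 35280)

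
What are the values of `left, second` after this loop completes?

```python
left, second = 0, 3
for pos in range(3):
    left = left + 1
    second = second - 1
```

left goes 0→3, second goes 3→0
`left, second` takes the values: (0, 3) → (1, 3) → (1, 2) → (2, 2) → (2, 1) → (3, 1) → (3, 0)

Answer: 3, 0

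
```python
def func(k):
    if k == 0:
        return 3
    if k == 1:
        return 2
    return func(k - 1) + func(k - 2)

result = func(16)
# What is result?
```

Build up from base cases: func(0)=3, func(1)=2, func(2)=5, func(3)=7, func(4)=12, func(5)=19, func(6)=31, ..., func(16)=3804

Answer: 3804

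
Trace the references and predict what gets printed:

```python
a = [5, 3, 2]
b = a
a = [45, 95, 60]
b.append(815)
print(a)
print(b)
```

Key concept: rebinding vs mutation: a is rebound to a new list, b still points at the original.
Step by step:
`a = [5, 3, 2]` → a = [5, 3, 2]
`b = a` → b = [5, 3, 2] (same object as a)
`a = [45, 95, 60]` → a = [45, 95, 60]
`b.append(815)` → b = [5, 3, 2, 815]
`print(a)` → prints [45, 95, 60]
`print(b)` → prints [5, 3, 2, 815]

Answer:
[45, 95, 60]
[5, 3, 2, 815]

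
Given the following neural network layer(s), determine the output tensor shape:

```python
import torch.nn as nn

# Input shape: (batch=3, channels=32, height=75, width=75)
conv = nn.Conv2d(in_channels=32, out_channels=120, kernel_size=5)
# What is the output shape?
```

Input: (3, 32, 75, 75) -> Output: (3, 120, 71, 71)

Answer: (3, 120, 71, 71)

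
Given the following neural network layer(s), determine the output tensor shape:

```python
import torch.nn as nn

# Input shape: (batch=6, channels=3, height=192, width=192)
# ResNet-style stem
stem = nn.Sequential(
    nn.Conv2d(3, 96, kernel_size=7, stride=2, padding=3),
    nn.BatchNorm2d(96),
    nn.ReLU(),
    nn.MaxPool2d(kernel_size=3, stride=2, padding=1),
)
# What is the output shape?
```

Input: (6, 3, 192, 192) -> after Conv2d 7x7 stride=2: (6, 96, 96, 96) -> Output: (6, 96, 48, 48)

Answer: (6, 96, 48, 48)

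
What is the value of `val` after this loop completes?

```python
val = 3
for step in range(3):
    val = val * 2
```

Multiply by 2, 3 times: 3 * 2^3 = 24
`val` takes the values: 3 → 6 → 12 → 24

Answer: 24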